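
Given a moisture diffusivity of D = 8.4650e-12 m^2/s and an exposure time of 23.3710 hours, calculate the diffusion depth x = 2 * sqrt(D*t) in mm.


t = 23.3710 hr * 3600 = 84135.6000 s
D * t = 8.4650e-12 * 84135.6000 = 7.1221e-07
x = 2 * sqrt(D*t) = 2 * sqrt(7.1221e-07) = 0.00168785 m = 1.6878 mm


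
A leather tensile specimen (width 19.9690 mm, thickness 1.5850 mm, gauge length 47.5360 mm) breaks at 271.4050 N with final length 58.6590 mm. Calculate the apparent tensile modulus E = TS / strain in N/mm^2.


TS = F / (w * t) = 271.4050 / (19.9690 * 1.5850) = 8.5750 N/mm^2
strain = (Lf - L0) / L0 = (58.6590 - 47.5360) / 47.5360 = 0.2340
E = TS / strain = 8.5750 / 0.2340 = 36.6465 N/mm^2


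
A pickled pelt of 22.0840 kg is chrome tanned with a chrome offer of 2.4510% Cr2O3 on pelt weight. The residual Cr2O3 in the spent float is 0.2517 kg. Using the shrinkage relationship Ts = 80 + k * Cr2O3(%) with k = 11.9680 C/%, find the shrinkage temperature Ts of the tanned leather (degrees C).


Offered = pelt * offer_pct / 100 = 22.0840 * 2.4510 / 100 = 0.5413 kg
Uptake = offered - residual = 0.5413 - 0.2517 = 0.2896 kg
Cr2O3% on pelt = uptake / pelt * 100 = 0.2896 / 22.0840 * 100 = 1.3113 %
Ts = 80 + k * Cr2O3% = 80 + 11.9680 * 1.3113 = 95.6932 C


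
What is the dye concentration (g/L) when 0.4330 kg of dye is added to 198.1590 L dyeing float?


Formula: Conc = dye_mass(kg) / volume(L) * 1000
Substituting: Conc = 0.4330 / 198.1590 * 1000
Result: 2.1851 g/L


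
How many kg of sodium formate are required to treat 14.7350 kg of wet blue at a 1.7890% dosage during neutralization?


Formula: Neutralizer = substrate * pct / 100
Substituting: Neutralizer = 14.7350 * 1.7890 / 100
Result: 0.2636 kg


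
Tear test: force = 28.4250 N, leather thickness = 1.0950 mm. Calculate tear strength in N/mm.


Formula: Tear strength = force / thickness
Substituting: Tear strength = 28.4250 / 1.0950
Result: 25.9589 N/mm


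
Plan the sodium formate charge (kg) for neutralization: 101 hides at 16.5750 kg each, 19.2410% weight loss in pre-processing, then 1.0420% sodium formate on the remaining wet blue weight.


Total_raw = N * avg_wt = 101 * 16.5750 = 1674.0750 kg
Substrate = Total_raw * (1 - loss/100) = 1674.0750 * (1 - 19.2410/100) = 1351.9662 kg
Neutralizer = Substrate * pct / 100 = 1351.9662 * 1.0420 / 100 = 14.0875 kg


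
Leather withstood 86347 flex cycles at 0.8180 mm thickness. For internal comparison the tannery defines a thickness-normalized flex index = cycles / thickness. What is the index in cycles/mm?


Formula: Index = cycles / thickness
Substituting: Index = 86347 / 0.8180
Result: 105558.6797 cycles/mm


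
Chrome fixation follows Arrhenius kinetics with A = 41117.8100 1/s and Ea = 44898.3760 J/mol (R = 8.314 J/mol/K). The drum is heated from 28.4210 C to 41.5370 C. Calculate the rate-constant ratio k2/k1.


T1 = 28.4210 + 273.15 = 301.5710 K; T2 = 41.5370 + 273.15 = 314.6870 K
k1 = A * exp(-Ea/(R*T1)) = 41117.8100 * exp(-44898.3760/(8.314*301.5710)) = 6.8702e-04 1/s
k2 = A * exp(-Ea/(R*T2)) = 41117.8100 * exp(-44898.3760/(8.314*314.6870)) = 0.00144916 1/s
k2/k1 = 0.00144916 / 6.8702e-04 = 2.1093


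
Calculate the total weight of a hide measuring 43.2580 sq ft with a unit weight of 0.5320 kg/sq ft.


Formula: Weight = area * weight_per_sqft
Substituting: Weight = 43.2580 * 0.5320
Result: 23.0133 kg


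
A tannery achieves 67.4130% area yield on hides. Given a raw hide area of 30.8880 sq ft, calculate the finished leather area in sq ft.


Formula: finished = raw * yield / 100
Substituting: finished = 30.8880 * 67.4130 / 100
Result: 20.8225 sq ft


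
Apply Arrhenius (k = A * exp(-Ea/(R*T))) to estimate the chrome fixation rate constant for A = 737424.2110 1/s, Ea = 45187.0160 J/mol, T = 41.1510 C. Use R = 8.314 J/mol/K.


T_K = T_C + 273.15 = 41.1510 + 273.15 = 314.3010 K
exponent = -Ea / (R * T_K) = -45187.0160 / (8.314 * 314.3010) = -17.2925
k = A * exp(exponent) = 737424.2110 * exp(-17.2925) = 0.0227865 1/s


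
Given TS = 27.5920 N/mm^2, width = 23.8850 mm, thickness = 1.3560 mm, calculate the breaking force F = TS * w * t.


Formula: F = TS * w * t
Substituting: F = 27.5920 * 23.8850 * 1.3560
Result: 893.6514 N


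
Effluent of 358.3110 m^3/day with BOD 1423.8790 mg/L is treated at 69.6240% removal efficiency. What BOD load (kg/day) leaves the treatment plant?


Load_in = volume * conc / 1000 = 358.3110 * 1423.8790 / 1000 = 510.1915 kg/day
Removed = Load_in * eff / 100 = 510.1915 * 69.6240 / 100 = 355.2157 kg/day
Load_out = Load_in - Removed = 510.1915 - 355.2157 = 154.9758 kg/day


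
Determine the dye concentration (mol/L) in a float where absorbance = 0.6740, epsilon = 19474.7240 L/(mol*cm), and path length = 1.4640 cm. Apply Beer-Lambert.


Formula: c = A / (epsilon * l)
Substituting: c = 0.6740 / (19474.7240 * 1.4640)
Result: 2.3640e-05 mol/L


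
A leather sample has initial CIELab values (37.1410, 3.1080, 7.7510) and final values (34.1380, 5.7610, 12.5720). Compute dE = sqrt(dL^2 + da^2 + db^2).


dL = -3.0030, da = 2.6530, db = 4.8210
dE = sqrt((-3.0030)^2 + 2.6530^2 + 4.8210^2) = 6.2688


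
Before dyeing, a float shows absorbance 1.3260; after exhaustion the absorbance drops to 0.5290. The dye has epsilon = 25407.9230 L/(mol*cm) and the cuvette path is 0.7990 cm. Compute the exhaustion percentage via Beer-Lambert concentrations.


c_initial = A_i / (epsilon * l) = 1.3260 / (25407.9230 * 0.7990) = 6.5317e-05 mol/L
c_final = A_f / (epsilon * l) = 0.5290 / (25407.9230 * 0.7990) = 2.6058e-05 mol/L
Exhaustion = (c_initial - c_final) / c_initial * 100 = (6.5317e-05 - 2.6058e-05) / 6.5317e-05 * 100 = 60.1056 %


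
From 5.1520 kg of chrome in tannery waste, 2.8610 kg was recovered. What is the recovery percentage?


Formula: Recovery = recovered / input * 100
Substituting: Recovery = 2.8610 / 5.1520 * 100
Result: 55.5318 %


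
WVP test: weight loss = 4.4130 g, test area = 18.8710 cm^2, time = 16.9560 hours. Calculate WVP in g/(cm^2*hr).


Formula: WVP = loss / (area * time)
Substituting: WVP = 4.4130 / (18.8710 * 16.9560)
Result: 0.0137916 g/(cm^2*hr)


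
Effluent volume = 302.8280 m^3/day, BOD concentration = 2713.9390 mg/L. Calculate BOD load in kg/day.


Formula: BOD_load = volume * conc / 1000
Substituting: BOD_load = 302.8280 * 2713.9390 / 1000
Result: 821.8567 kg/day


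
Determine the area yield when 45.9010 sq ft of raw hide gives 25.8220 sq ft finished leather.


Formula: Yield = finished / raw * 100
Substituting: Yield = 25.8220 / 45.9010 * 100
Result: 56.2559 %


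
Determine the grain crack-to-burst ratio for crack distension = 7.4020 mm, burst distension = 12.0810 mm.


Formula: Ratio = crack / burst
Substituting: Ratio = 7.4020 / 12.0810
Result: 0.6127


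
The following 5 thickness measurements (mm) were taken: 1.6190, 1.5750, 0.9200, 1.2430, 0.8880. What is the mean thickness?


Formula: Average = sum / n
Substituting: Average = 6.2450 / 5
Result: 1.2490 mm


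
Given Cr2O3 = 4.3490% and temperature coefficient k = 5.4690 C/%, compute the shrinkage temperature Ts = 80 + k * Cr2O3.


Formula: Ts = 80 + k * Cr2O3
Substituting: Ts = 80 + 5.4690 * 4.3490
Result: 103.7847 C


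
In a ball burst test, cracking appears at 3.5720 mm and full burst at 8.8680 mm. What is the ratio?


Formula: Ratio = crack / burst
Substituting: Ratio = 3.5720 / 8.8680
Result: 0.4028


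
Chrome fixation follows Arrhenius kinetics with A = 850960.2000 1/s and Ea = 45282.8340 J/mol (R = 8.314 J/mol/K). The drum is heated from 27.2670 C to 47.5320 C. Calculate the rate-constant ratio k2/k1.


T1 = 27.2670 + 273.15 = 300.4170 K; T2 = 47.5320 + 273.15 = 320.6820 K
k1 = A * exp(-Ea/(R*T1)) = 850960.2000 * exp(-45282.8340/(8.314*300.4170)) = 0.0113796 1/s
k2 = A * exp(-Ea/(R*T2)) = 850960.2000 * exp(-45282.8340/(8.314*320.6820)) = 0.0357848 1/s
k2/k1 = 0.0357848 / 0.0113796 = 3.1446


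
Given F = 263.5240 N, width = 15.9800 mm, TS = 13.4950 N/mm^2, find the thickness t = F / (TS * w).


Formula: t = F / (TS * w)
Substituting: t = 263.5240 / (13.4950 * 15.9800)
Result: 1.2220 mm


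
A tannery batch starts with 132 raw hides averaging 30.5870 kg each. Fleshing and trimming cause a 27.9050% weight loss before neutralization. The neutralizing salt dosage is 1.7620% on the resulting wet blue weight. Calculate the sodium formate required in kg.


Total_raw = N * avg_wt = 132 * 30.5870 = 4037.4840 kg
Substrate = Total_raw * (1 - loss/100) = 4037.4840 * (1 - 27.9050/100) = 2910.8241 kg
Neutralizer = Substrate * pct / 100 = 2910.8241 * 1.7620 / 100 = 51.2887 kg


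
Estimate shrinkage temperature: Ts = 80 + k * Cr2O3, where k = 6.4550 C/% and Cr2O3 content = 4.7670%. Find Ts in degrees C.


Formula: Ts = 80 + k * Cr2O3
Substituting: Ts = 80 + 6.4550 * 4.7670
Result: 110.7710 C


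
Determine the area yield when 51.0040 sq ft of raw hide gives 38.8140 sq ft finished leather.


Formula: Yield = finished / raw * 100
Substituting: Yield = 38.8140 / 51.0040 * 100
Result: 76.0999 %


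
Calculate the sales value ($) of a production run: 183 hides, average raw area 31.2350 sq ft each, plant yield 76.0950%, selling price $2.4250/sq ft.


Raw_total = N * avg_area = 183 * 31.2350 = 5716.0050 sq ft
Finished = Raw_total * yield / 100 = 5716.0050 * 76.0950 / 100 = 4349.5940 sq ft
Value = Finished * price = 4349.5940 * 2.4250 = 10547.7655 $


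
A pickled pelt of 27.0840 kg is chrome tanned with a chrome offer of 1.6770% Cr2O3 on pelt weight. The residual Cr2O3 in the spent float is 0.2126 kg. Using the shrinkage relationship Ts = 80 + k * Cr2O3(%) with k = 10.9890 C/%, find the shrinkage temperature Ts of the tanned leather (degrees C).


Offered = pelt * offer_pct / 100 = 27.0840 * 1.6770 / 100 = 0.4542 kg
Uptake = offered - residual = 0.4542 - 0.2126 = 0.2416 kg
Cr2O3% on pelt = uptake / pelt * 100 = 0.2416 / 27.0840 * 100 = 0.8920 %
Ts = 80 + k * Cr2O3% = 80 + 10.9890 * 0.8920 = 89.8026 C


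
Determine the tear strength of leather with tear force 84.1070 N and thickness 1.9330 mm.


Formula: Tear strength = force / thickness
Substituting: Tear strength = 84.1070 / 1.9330
Result: 43.5111 N/mm


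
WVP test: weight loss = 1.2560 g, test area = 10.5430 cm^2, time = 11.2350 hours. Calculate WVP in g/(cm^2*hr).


Formula: WVP = loss / (area * time)
Substituting: WVP = 1.2560 / (10.5430 * 11.2350)
Result: 0.0106036 g/(cm^2*hr)


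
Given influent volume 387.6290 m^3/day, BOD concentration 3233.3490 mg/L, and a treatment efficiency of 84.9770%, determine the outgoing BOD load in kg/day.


Load_in = volume * conc / 1000 = 387.6290 * 3233.3490 / 1000 = 1253.3398 kg/day
Removed = Load_in * eff / 100 = 1253.3398 * 84.9770 / 100 = 1065.0506 kg/day
Load_out = Load_in - Removed = 1253.3398 - 1065.0506 = 188.2892 kg/day


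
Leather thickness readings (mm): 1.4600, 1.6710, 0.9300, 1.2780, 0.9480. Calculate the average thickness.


Formula: Average = sum / n
Substituting: Average = 6.2870 / 5
Result: 1.2574 mm


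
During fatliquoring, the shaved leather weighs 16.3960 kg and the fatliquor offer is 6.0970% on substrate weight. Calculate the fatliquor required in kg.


Formula: Fat = substrate * pct / 100
Substituting: Fat = 16.3960 * 6.0970 / 100
Result: 0.9997 kg


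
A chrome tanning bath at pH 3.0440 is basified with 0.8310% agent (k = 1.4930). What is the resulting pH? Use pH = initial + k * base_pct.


Formula: pH_final = pH_initial + k * base_pct
Substituting: pH_final = 3.0440 + 1.4930 * 0.8310
Result: 4.2847


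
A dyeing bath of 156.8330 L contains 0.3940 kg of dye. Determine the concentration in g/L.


Formula: Conc = dye_mass(kg) / volume(L) * 1000
Substituting: Conc = 0.3940 / 156.8330 * 1000
Result: 2.5122 g/L


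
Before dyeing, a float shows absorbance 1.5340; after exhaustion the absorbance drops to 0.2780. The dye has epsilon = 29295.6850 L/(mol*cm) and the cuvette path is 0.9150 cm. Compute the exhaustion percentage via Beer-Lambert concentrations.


c_initial = A_i / (epsilon * l) = 1.5340 / (29295.6850 * 0.9150) = 5.7227e-05 mol/L
c_final = A_f / (epsilon * l) = 0.2780 / (29295.6850 * 0.9150) = 1.0371e-05 mol/L
Exhaustion = (c_initial - c_final) / c_initial * 100 = (5.7227e-05 - 1.0371e-05) / 5.7227e-05 * 100 = 81.8774 %


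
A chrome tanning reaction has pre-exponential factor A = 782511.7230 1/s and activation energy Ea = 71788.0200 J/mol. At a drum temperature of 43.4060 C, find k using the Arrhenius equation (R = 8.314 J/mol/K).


T_K = T_C + 273.15 = 43.4060 + 273.15 = 316.5560 K
exponent = -Ea / (R * T_K) = -71788.0200 / (8.314 * 316.5560) = -27.2767
k = A * exp(exponent) = 782511.7230 * exp(-27.2767) = 1.1153e-06 1/s


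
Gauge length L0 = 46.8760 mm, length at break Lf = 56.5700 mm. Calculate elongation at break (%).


Formula: Elongation = (Lf - L0) / L0 * 100
Substituting: Elongation = (56.5700 - 46.8760) / 46.8760 * 100
Result: 20.6801 %


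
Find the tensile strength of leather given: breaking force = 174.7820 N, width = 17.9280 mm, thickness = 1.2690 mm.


Formula: TS = force / (width * thickness)
Substituting: TS = 174.7820 / (17.9280 * 1.2690)
Result: 7.6825 N/mm^2


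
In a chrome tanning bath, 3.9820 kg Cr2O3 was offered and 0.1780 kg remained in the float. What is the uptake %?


Formula: Uptake = (offered - residual) / offered * 100
Substituting: Uptake = (3.9820 - 0.1780) / 3.9820 * 100
Result: 95.5299 %


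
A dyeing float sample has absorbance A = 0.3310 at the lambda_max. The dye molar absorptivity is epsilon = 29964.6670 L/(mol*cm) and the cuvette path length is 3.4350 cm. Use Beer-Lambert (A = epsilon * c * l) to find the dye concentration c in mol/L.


Formula: c = A / (epsilon * l)
Substituting: c = 0.3310 / (29964.6670 * 3.4350)
Result: 3.2158e-06 mol/L


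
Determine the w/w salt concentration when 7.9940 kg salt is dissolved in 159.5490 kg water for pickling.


Formula: Conc = salt / (water + salt) * 100
Substituting: Conc = 7.9940 / (159.5490 + 7.9940) * 100
Result: 4.7713 %


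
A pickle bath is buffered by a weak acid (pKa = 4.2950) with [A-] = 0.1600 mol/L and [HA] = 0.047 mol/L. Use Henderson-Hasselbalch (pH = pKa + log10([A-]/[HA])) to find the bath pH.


ratio = [A-] / [HA] = 0.1600 / 0.047 = 3.4043
log10(ratio) = 0.5320
pH = pKa + log10(ratio) = 4.2950 + 0.5320 = 4.8270


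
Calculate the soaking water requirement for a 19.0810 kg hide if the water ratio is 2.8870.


Formula: Water = hide_weight * ratio
Substituting: Water = 19.0810 * 2.8870
Result: 55.0868 kg


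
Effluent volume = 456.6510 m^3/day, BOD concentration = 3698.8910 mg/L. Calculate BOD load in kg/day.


Formula: BOD_load = volume * conc / 1000
Substituting: BOD_load = 456.6510 * 3698.8910 / 1000
Result: 1689.1023 kg/day


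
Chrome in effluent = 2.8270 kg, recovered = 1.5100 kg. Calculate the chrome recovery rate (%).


Formula: Recovery = recovered / input * 100
Substituting: Recovery = 1.5100 / 2.8270 * 100
Result: 53.4135 %


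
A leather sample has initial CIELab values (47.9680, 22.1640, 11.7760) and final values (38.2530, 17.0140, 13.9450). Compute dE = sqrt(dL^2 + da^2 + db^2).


dL = -9.7150, da = -5.1500, db = 2.1690
dE = sqrt((-9.7150)^2 + (-5.1500)^2 + 2.1690^2) = 11.2075


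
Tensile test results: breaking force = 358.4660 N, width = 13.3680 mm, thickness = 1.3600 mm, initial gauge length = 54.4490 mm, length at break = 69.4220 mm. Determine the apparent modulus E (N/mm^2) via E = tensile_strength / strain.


TS = F / (w * t) = 358.4660 / (13.3680 * 1.3600) = 19.7171 N/mm^2
strain = (Lf - L0) / L0 = (69.4220 - 54.4490) / 54.4490 = 0.2750
E = TS / strain = 19.7171 / 0.2750 = 71.7008 N/mm^2


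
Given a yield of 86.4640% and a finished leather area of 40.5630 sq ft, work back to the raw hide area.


Formula: raw = finished * 100 / yield
Substituting: raw = 40.5630 * 100 / 86.4640
Result: 46.9132 sq ft


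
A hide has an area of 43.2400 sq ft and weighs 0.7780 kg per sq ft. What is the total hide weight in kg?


Formula: Weight = area * weight_per_sqft
Substituting: Weight = 43.2400 * 0.7780
Result: 33.6407 kg


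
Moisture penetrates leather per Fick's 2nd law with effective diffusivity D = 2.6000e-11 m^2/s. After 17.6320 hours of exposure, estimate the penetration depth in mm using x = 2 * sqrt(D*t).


t = 17.6320 hr * 3600 = 63475.2000 s
D * t = 2.6000e-11 * 63475.2000 = 1.6504e-06
x = 2 * sqrt(D*t) = 2 * sqrt(1.6504e-06) = 0.00256932 m = 2.5693 mm


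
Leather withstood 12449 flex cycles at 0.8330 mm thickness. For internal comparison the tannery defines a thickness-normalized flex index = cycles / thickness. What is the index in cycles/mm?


Formula: Index = cycles / thickness
Substituting: Index = 12449 / 0.8330
Result: 14944.7779 cycles/mm


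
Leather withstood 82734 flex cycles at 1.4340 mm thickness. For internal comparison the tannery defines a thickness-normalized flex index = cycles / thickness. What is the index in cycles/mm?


Formula: Index = cycles / thickness
Substituting: Index = 82734 / 1.4340
Result: 57694.5607 cycles/mm


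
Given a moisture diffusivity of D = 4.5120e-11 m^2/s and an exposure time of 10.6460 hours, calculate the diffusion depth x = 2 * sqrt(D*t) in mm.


t = 10.6460 hr * 3600 = 38325.6000 s
D * t = 4.5120e-11 * 38325.6000 = 1.7293e-06
x = 2 * sqrt(D*t) = 2 * sqrt(1.7293e-06) = 0.00263002 m = 2.6300 mm


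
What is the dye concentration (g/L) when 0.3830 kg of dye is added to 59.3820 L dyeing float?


Formula: Conc = dye_mass(kg) / volume(L) * 1000
Substituting: Conc = 0.3830 / 59.3820 * 1000
Result: 6.4498 g/L


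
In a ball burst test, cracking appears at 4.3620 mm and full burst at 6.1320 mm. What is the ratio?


Formula: Ratio = crack / burst
Substituting: Ratio = 4.3620 / 6.1320
Result: 0.7114


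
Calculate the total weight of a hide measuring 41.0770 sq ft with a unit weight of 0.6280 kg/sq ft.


Formula: Weight = area * weight_per_sqft
Substituting: Weight = 41.0770 * 0.6280
Result: 25.7964 kg


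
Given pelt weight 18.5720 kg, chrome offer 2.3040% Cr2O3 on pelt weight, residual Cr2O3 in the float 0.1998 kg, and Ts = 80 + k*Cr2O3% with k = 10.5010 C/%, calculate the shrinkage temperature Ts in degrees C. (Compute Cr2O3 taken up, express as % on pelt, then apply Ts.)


Offered = pelt * offer_pct / 100 = 18.5720 * 2.3040 / 100 = 0.4279 kg
Uptake = offered - residual = 0.4279 - 0.1998 = 0.2281 kg
Cr2O3% on pelt = uptake / pelt * 100 = 0.2281 / 18.5720 * 100 = 1.2282 %
Ts = 80 + k * Cr2O3% = 80 + 10.5010 * 1.2282 = 92.8972 C


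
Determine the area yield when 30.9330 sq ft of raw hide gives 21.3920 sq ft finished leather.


Formula: Yield = finished / raw * 100
Substituting: Yield = 21.3920 / 30.9330 * 100
Result: 69.1559 %


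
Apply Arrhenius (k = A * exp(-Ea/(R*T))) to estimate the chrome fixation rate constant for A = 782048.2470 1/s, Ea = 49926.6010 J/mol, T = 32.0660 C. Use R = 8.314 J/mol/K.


T_K = T_C + 273.15 = 32.0660 + 273.15 = 305.2160 K
exponent = -Ea / (R * T_K) = -49926.6010 / (8.314 * 305.2160) = -19.6750
k = A * exp(exponent) = 782048.2470 * exp(-19.6750) = 0.00223095 1/s


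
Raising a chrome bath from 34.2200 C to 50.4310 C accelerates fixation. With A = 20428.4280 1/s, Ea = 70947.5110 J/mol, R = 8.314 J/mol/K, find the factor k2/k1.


T1 = 34.2200 + 273.15 = 307.3700 K; T2 = 50.4310 + 273.15 = 323.5810 K
k1 = A * exp(-Ea/(R*T1)) = 20428.4280 * exp(-70947.5110/(8.314*307.3700)) = 1.7903e-08 1/s
k2 = A * exp(-Ea/(R*T2)) = 20428.4280 * exp(-70947.5110/(8.314*323.5810)) = 7.1944e-08 1/s
k2/k1 = 7.1944e-08 / 1.7903e-08 = 4.0184


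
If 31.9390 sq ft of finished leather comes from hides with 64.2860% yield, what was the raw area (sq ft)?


Formula: raw = finished * 100 / yield
Substituting: raw = 31.9390 * 100 / 64.2860
Result: 49.6827 sq ft


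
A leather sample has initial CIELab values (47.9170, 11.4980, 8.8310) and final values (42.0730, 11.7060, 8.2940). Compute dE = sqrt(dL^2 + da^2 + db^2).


dL = -5.8440, da = 0.2080, db = -0.5370
dE = sqrt((-5.8440)^2 + 0.2080^2 + (-0.5370)^2) = 5.8723


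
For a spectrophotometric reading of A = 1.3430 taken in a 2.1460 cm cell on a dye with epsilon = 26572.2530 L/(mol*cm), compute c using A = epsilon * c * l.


Formula: c = A / (epsilon * l)
Substituting: c = 1.3430 / (26572.2530 * 2.1460)
Result: 2.3551e-05 mol/L


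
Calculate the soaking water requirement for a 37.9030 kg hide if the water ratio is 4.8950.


Formula: Water = hide_weight * ratio
Substituting: Water = 37.9030 * 4.8950
Result: 185.5352 kg


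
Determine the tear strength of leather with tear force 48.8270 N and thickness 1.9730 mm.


Formula: Tear strength = force / thickness
Substituting: Tear strength = 48.8270 / 1.9730
Result: 24.7476 N/mm


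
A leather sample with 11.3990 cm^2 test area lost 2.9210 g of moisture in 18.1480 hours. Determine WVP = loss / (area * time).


Formula: WVP = loss / (area * time)
Substituting: WVP = 2.9210 / (11.3990 * 18.1480)
Result: 0.01412 g/(cm^2*hr)


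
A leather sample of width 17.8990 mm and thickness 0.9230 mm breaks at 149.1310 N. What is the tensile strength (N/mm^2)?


Formula: TS = force / (width * thickness)
Substituting: TS = 149.1310 / (17.8990 * 0.9230)
Result: 9.0269 N/mm^2


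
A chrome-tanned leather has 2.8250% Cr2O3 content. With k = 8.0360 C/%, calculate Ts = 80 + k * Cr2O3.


Formula: Ts = 80 + k * Cr2O3
Substituting: Ts = 80 + 8.0360 * 2.8250
Result: 102.7017 C


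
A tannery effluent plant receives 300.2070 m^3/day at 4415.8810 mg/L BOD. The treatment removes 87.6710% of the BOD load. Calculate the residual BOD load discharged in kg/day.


Load_in = volume * conc / 1000 = 300.2070 * 4415.8810 / 1000 = 1325.6784 kg/day
Removed = Load_in * eff / 100 = 1325.6784 * 87.6710 / 100 = 1162.2355 kg/day
Load_out = Load_in - Removed = 1325.6784 - 1162.2355 = 163.4429 kg/day


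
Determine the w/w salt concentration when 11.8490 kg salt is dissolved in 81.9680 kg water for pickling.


Formula: Conc = salt / (water + salt) * 100
Substituting: Conc = 11.8490 / (81.9680 + 11.8490) * 100
Result: 12.6299 %


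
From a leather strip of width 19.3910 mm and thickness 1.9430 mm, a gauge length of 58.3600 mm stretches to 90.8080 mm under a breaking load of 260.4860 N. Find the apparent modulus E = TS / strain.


TS = F / (w * t) = 260.4860 / (19.3910 * 1.9430) = 6.9137 N/mm^2
strain = (Lf - L0) / L0 = (90.8080 - 58.3600) / 58.3600 = 0.5560
E = TS / strain = 6.9137 / 0.5560 = 12.4348 N/mm^2


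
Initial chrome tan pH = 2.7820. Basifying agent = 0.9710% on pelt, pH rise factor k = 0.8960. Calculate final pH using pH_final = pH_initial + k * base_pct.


Formula: pH_final = pH_initial + k * base_pct
Substituting: pH_final = 2.7820 + 0.8960 * 0.9710
Result: 3.6520


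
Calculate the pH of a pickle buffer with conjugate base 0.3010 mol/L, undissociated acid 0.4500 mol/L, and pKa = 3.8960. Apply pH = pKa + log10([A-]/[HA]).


ratio = [A-] / [HA] = 0.3010 / 0.4500 = 0.6689
log10(ratio) = -0.1746
pH = pKa + log10(ratio) = 3.8960 - 0.1746 = 3.7214


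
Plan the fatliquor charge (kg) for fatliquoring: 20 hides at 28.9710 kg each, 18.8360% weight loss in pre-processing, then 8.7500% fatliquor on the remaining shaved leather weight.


Total_raw = N * avg_wt = 20 * 28.9710 = 579.4200 kg
Substrate = Total_raw * (1 - loss/100) = 579.4200 * (1 - 18.8360/100) = 470.2804 kg
Fat = Substrate * pct / 100 = 470.2804 * 8.7500 / 100 = 41.1495 kg


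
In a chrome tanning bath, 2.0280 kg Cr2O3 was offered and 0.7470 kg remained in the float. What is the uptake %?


Formula: Uptake = (offered - residual) / offered * 100
Substituting: Uptake = (2.0280 - 0.7470) / 2.0280 * 100
Result: 63.1657 %


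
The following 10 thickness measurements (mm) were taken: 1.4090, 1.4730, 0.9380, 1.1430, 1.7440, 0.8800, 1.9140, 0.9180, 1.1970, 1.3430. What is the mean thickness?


Formula: Average = sum / n
Substituting: Average = 12.9590 / 10
Result: 1.2959 mm


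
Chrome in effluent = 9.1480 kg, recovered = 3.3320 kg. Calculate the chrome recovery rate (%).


Formula: Recovery = recovered / input * 100
Substituting: Recovery = 3.3320 / 9.1480 * 100
Result: 36.4233 %


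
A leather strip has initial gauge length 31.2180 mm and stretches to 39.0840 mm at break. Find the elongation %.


Formula: Elongation = (Lf - L0) / L0 * 100
Substituting: Elongation = (39.0840 - 31.2180) / 31.2180 * 100
Result: 25.1970 %


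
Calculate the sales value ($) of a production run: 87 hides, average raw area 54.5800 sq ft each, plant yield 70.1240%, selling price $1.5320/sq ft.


Raw_total = N * avg_area = 87 * 54.5800 = 4748.4600 sq ft
Finished = Raw_total * yield / 100 = 4748.4600 * 70.1240 / 100 = 3329.8101 sq ft
Value = Finished * price = 3329.8101 * 1.5320 = 5101.2691 $


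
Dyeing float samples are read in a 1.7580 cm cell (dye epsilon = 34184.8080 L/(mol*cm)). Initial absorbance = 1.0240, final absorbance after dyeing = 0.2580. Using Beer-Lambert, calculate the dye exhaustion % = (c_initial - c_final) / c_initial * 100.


c_initial = A_i / (epsilon * l) = 1.0240 / (34184.8080 * 1.7580) = 1.7039e-05 mol/L
c_final = A_f / (epsilon * l) = 0.2580 / (34184.8080 * 1.7580) = 4.2931e-06 mol/L
Exhaustion = (c_initial - c_final) / c_initial * 100 = (1.7039e-05 - 4.2931e-06) / 1.7039e-05 * 100 = 74.8047 %


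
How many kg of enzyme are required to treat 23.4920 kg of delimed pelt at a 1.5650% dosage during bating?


Formula: Enzyme = substrate * pct / 100
Substituting: Enzyme = 23.4920 * 1.5650 / 100
Result: 0.3676 kg


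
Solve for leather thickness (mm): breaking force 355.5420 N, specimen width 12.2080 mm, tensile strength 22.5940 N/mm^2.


Formula: t = F / (TS * w)
Substituting: t = 355.5420 / (22.5940 * 12.2080)
Result: 1.2890 mm


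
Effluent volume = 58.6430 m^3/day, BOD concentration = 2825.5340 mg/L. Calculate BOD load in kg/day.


Formula: BOD_load = volume * conc / 1000
Substituting: BOD_load = 58.6430 * 2825.5340 / 1000
Result: 165.6978 kg/day


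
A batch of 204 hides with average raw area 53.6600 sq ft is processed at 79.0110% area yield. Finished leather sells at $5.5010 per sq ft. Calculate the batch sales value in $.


Raw_total = N * avg_area = 204 * 53.6600 = 10946.6400 sq ft
Finished = Raw_total * yield / 100 = 10946.6400 * 79.0110 / 100 = 8649.0497 sq ft
Value = Finished * price = 8649.0497 * 5.5010 = 47578.4226 $


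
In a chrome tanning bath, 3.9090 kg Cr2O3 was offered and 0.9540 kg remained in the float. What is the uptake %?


Formula: Uptake = (offered - residual) / offered * 100
Substituting: Uptake = (3.9090 - 0.9540) / 3.9090 * 100
Result: 75.5948 %


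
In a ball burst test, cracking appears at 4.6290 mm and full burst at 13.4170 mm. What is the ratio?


Formula: Ratio = crack / burst
Substituting: Ratio = 4.6290 / 13.4170
Result: 0.3450


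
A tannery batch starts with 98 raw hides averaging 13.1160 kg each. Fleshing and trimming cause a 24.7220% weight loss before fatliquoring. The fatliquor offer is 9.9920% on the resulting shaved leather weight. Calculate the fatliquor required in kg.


Total_raw = N * avg_wt = 98 * 13.1160 = 1285.3680 kg
Substrate = Total_raw * (1 - loss/100) = 1285.3680 * (1 - 24.7220/100) = 967.5993 kg
Fat = Substrate * pct / 100 = 967.5993 * 9.9920 / 100 = 96.6825 kg


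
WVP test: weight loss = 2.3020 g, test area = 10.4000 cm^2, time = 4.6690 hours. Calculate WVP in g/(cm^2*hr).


Formula: WVP = loss / (area * time)
Substituting: WVP = 2.3020 / (10.4000 * 4.6690)
Result: 0.0474076 g/(cm^2*hr)


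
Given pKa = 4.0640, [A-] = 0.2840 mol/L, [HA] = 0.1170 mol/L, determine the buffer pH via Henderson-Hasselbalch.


ratio = [A-] / [HA] = 0.2840 / 0.1170 = 2.4274
log10(ratio) = 0.3851
pH = pKa + log10(ratio) = 4.0640 + 0.3851 = 4.4491


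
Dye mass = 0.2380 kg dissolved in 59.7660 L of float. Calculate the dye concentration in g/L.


Formula: Conc = dye_mass(kg) / volume(L) * 1000
Substituting: Conc = 0.2380 / 59.7660 * 1000
Result: 3.9822 g/L


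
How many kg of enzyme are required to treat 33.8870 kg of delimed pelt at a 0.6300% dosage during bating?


Formula: Enzyme = substrate * pct / 100
Substituting: Enzyme = 33.8870 * 0.6300 / 100
Result: 0.2135 kg


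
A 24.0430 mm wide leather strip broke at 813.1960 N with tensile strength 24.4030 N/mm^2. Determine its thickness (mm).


Formula: t = F / (TS * w)
Substituting: t = 813.1960 / (24.4030 * 24.0430)
Result: 1.3860 mm


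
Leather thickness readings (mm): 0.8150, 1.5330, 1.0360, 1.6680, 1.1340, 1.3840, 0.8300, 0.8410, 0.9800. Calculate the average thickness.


Formula: Average = sum / n
Substituting: Average = 10.2210 / 9
Result: 1.1357 mm


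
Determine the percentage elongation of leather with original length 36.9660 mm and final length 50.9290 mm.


Formula: Elongation = (Lf - L0) / L0 * 100
Substituting: Elongation = (50.9290 - 36.9660) / 36.9660 * 100
Result: 37.7725 %


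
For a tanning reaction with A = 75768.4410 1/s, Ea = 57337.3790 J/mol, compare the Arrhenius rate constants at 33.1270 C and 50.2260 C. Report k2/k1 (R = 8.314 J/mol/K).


T1 = 33.1270 + 273.15 = 306.2770 K; T2 = 50.2260 + 273.15 = 323.3760 K
k1 = A * exp(-Ea/(R*T1)) = 75768.4410 * exp(-57337.3790/(8.314*306.2770)) = 1.2601e-05 1/s
k2 = A * exp(-Ea/(R*T2)) = 75768.4410 * exp(-57337.3790/(8.314*323.3760)) = 4.1447e-05 1/s
k2/k1 = 4.1447e-05 / 1.2601e-05 = 3.2891


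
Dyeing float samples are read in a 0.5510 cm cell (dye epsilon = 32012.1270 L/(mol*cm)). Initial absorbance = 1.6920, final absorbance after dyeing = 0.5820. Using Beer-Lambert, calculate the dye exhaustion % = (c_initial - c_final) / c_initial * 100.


c_initial = A_i / (epsilon * l) = 1.6920 / (32012.1270 * 0.5510) = 9.5926e-05 mol/L
c_final = A_f / (epsilon * l) = 0.5820 / (32012.1270 * 0.5510) = 3.2996e-05 mol/L
Exhaustion = (c_initial - c_final) / c_initial * 100 = (9.5926e-05 - 3.2996e-05) / 9.5926e-05 * 100 = 65.6028 %


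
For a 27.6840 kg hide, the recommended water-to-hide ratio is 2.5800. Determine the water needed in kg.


Formula: Water = hide_weight * ratio
Substituting: Water = 27.6840 * 2.5800
Result: 71.4247 kg


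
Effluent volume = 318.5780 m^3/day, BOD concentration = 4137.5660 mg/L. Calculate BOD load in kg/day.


Formula: BOD_load = volume * conc / 1000
Substituting: BOD_load = 318.5780 * 4137.5660 / 1000
Result: 1318.1375 kg/day


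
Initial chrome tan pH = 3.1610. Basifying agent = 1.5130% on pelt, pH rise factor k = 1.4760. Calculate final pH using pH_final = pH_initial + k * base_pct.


Formula: pH_final = pH_initial + k * base_pct
Substituting: pH_final = 3.1610 + 1.4760 * 1.5130
Result: 5.3942


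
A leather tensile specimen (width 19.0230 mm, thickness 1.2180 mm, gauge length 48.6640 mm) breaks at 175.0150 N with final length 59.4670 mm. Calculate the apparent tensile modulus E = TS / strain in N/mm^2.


TS = F / (w * t) = 175.0150 / (19.0230 * 1.2180) = 7.5535 N/mm^2
strain = (Lf - L0) / L0 = (59.4670 - 48.6640) / 48.6640 = 0.2220
E = TS / strain = 7.5535 / 0.2220 = 34.0261 N/mm^2


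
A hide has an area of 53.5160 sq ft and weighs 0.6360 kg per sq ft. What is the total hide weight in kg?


Formula: Weight = area * weight_per_sqft
Substituting: Weight = 53.5160 * 0.6360
Result: 34.0362 kg


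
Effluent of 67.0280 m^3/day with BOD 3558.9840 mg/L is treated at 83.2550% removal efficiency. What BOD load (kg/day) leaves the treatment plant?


Load_in = volume * conc / 1000 = 67.0280 * 3558.9840 / 1000 = 238.5516 kg/day
Removed = Load_in * eff / 100 = 238.5516 * 83.2550 / 100 = 198.6061 kg/day
Load_out = Load_in - Removed = 238.5516 - 198.6061 = 39.9455 kg/day


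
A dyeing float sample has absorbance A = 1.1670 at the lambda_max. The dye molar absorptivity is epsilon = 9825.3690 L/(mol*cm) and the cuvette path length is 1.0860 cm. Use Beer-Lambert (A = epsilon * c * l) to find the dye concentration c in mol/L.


Formula: c = A / (epsilon * l)
Substituting: c = 1.1670 / (9825.3690 * 1.0860)
Result: 1.0937e-04 mol/L


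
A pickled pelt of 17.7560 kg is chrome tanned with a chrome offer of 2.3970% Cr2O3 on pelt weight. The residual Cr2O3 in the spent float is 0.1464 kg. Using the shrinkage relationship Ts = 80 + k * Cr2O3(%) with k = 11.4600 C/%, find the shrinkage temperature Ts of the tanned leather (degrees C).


Offered = pelt * offer_pct / 100 = 17.7560 * 2.3970 / 100 = 0.4256 kg
Uptake = offered - residual = 0.4256 - 0.1464 = 0.2792 kg
Cr2O3% on pelt = uptake / pelt * 100 = 0.2792 / 17.7560 * 100 = 1.5725 %
Ts = 80 + k * Cr2O3% = 80 + 11.4600 * 1.5725 = 98.0207 C


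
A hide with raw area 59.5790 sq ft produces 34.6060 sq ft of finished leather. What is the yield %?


Formula: Yield = finished / raw * 100
Substituting: Yield = 34.6060 / 59.5790 * 100
Result: 58.0842 %


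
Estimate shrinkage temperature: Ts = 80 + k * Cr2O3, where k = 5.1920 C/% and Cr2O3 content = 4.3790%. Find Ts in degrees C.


Formula: Ts = 80 + k * Cr2O3
Substituting: Ts = 80 + 5.1920 * 4.3790
Result: 102.7358 C


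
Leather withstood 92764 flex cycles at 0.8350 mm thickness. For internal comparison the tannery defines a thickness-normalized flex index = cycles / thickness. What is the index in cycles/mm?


Formula: Index = cycles / thickness
Substituting: Index = 92764 / 0.8350
Result: 111094.6108 cycles/mm


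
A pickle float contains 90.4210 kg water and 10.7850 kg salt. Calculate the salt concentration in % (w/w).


Formula: Conc = salt / (water + salt) * 100
Substituting: Conc = 10.7850 / (90.4210 + 10.7850) * 100
Result: 10.6565 %


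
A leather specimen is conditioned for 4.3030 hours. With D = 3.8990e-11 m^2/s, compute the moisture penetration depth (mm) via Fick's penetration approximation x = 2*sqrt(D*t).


t = 4.3030 hr * 3600 = 15490.8000 s
D * t = 3.8990e-11 * 15490.8000 = 6.0399e-07
x = 2 * sqrt(D*t) = 2 * sqrt(6.0399e-07) = 0.00155433 m = 1.5543 mm


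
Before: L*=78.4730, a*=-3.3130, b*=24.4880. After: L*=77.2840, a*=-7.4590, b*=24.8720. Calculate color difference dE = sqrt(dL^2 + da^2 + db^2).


dL = -1.1890, da = -4.1460, db = 0.3840
dE = sqrt((-1.1890)^2 + (-4.1460)^2 + 0.3840^2) = 4.3302


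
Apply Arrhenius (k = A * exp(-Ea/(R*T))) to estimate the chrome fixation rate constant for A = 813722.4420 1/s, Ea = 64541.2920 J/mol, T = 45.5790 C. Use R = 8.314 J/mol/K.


T_K = T_C + 273.15 = 45.5790 + 273.15 = 318.7290 K
exponent = -Ea / (R * T_K) = -64541.2920 / (8.314 * 318.7290) = -24.3560
k = A * exp(exponent) = 813722.4420 * exp(-24.3560) = 2.1518e-05 1/s


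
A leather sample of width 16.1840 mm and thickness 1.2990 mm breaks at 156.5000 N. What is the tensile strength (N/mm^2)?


Formula: TS = force / (width * thickness)
Substituting: TS = 156.5000 / (16.1840 * 1.2990)
Result: 7.4442 N/mm^2


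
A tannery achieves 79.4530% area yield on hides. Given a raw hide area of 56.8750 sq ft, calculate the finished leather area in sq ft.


Formula: finished = raw * yield / 100
Substituting: finished = 56.8750 * 79.4530 / 100
Result: 45.1889 sq ft


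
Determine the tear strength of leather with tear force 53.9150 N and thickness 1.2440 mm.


Formula: Tear strength = force / thickness
Substituting: Tear strength = 53.9150 / 1.2440
Result: 43.3400 N/mm


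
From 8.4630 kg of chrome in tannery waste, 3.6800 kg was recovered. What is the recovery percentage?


Formula: Recovery = recovered / input * 100
Substituting: Recovery = 3.6800 / 8.4630 * 100
Result: 43.4834 %


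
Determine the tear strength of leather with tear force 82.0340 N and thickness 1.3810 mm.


Formula: Tear strength = force / thickness
Substituting: Tear strength = 82.0340 / 1.3810
Result: 59.4019 N/mm


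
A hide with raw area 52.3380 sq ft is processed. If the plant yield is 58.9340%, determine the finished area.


Formula: finished = raw * yield / 100
Substituting: finished = 52.3380 * 58.9340 / 100
Result: 30.8449 sq ft


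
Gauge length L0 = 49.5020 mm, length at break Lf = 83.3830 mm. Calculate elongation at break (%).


Formula: Elongation = (Lf - L0) / L0 * 100
Substituting: Elongation = (83.3830 - 49.5020) / 49.5020 * 100
Result: 68.4437 %


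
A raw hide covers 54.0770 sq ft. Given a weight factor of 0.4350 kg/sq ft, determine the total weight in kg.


Formula: Weight = area * weight_per_sqft
Substituting: Weight = 54.0770 * 0.4350
Result: 23.5235 kg


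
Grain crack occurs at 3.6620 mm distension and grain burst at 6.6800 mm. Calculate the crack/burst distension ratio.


Formula: Ratio = crack / burst
Substituting: Ratio = 3.6620 / 6.6800
Result: 0.5482


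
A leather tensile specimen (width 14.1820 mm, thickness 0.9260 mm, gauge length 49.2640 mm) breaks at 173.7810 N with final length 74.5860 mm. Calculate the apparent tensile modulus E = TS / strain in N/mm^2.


TS = F / (w * t) = 173.7810 / (14.1820 * 0.9260) = 13.2329 N/mm^2
strain = (Lf - L0) / L0 = (74.5860 - 49.2640) / 49.2640 = 0.5140
E = TS / strain = 13.2329 / 0.5140 = 25.7446 N/mm^2


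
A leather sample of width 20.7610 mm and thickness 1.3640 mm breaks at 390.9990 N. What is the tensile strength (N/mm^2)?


Formula: TS = force / (width * thickness)
Substituting: TS = 390.9990 / (20.7610 * 1.3640)
Result: 13.8074 N/mm^2


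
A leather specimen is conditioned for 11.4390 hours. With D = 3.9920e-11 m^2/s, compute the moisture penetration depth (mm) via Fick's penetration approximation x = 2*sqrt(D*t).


t = 11.4390 hr * 3600 = 41180.4000 s
D * t = 3.9920e-11 * 41180.4000 = 1.6439e-06
x = 2 * sqrt(D*t) = 2 * sqrt(1.6439e-06) = 0.00256431 m = 2.5643 mm


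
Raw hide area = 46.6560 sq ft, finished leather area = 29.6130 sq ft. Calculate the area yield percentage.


Formula: Yield = finished / raw * 100
Substituting: Yield = 29.6130 / 46.6560 * 100
Result: 63.4709 %


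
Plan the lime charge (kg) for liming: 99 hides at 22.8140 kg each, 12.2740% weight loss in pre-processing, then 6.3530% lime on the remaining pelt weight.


Total_raw = N * avg_wt = 99 * 22.8140 = 2258.5860 kg
Substrate = Total_raw * (1 - loss/100) = 2258.5860 * (1 - 12.2740/100) = 1981.3672 kg
Lime = Substrate * pct / 100 = 1981.3672 * 6.3530 / 100 = 125.8763 kg


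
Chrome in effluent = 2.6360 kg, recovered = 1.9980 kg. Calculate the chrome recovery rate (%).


Formula: Recovery = recovered / input * 100
Substituting: Recovery = 1.9980 / 2.6360 * 100
Result: 75.7967 %


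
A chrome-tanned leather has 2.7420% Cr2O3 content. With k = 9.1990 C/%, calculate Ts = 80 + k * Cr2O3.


Formula: Ts = 80 + k * Cr2O3
Substituting: Ts = 80 + 9.1990 * 2.7420
Result: 105.2237 C


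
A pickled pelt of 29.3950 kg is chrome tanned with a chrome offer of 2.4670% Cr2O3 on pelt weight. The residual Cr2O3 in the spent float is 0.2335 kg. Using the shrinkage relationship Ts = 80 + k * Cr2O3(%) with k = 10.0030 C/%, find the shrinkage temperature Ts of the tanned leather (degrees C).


Offered = pelt * offer_pct / 100 = 29.3950 * 2.4670 / 100 = 0.7252 kg
Uptake = offered - residual = 0.7252 - 0.2335 = 0.4917 kg
Cr2O3% on pelt = uptake / pelt * 100 = 0.4917 / 29.3950 * 100 = 1.6726 %
Ts = 80 + k * Cr2O3% = 80 + 10.0030 * 1.6726 = 96.7315 C


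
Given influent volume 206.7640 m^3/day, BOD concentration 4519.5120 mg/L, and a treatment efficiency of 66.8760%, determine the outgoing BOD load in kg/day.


Load_in = volume * conc / 1000 = 206.7640 * 4519.5120 / 1000 = 934.4724 kg/day
Removed = Load_in * eff / 100 = 934.4724 * 66.8760 / 100 = 624.9377 kg/day
Load_out = Load_in - Removed = 934.4724 - 624.9377 = 309.5346 kg/day


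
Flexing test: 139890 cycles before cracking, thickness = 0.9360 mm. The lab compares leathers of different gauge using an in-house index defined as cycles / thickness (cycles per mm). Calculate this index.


Formula: Index = cycles / thickness
Substituting: Index = 139890 / 0.9360
Result: 149455.1282 cycles/mm
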